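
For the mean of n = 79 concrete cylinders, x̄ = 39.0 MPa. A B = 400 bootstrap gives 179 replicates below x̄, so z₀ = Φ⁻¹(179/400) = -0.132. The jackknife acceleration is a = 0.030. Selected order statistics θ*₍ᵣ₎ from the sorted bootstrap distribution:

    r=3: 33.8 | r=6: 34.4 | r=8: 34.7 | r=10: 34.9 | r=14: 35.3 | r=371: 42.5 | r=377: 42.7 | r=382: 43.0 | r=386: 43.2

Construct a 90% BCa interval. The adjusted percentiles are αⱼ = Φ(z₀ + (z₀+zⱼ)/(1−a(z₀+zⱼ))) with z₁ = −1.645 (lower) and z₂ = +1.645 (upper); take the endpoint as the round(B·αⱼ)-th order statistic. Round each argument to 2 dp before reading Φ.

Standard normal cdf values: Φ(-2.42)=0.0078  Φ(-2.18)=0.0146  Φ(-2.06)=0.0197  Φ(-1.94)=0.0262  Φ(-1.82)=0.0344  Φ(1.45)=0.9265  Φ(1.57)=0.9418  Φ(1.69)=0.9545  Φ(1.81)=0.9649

(35.3, 42.5)

Lower: z₀ + z₁ = -0.132 + (-1.645) = -1.777; 1 − a(z₀+z₁) = 1 − (0.030)(-1.777) = 1.0533; argument = -0.132 + (-1.777)/1.0533 = -1.8191 → -1.82.
α₁ = Φ(-1.82) = 0.0344; rank = round(400 × 0.0344) = 14; θ*₍14₎ = 35.3.
Upper: z₀ + z₂ = 1.513; 1 − a(z₀+z₂) = 0.9546; argument = 1.4529 → 1.45; α₂ = 0.9265; rank = 371; θ*₍371₎ = 42.5.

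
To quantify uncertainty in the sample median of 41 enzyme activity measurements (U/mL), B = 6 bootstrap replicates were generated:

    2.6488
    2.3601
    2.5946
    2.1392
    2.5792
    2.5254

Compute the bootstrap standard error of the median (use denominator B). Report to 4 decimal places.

SE* = 0.1751

Bootstrap SE is the standard deviation of the 6 replicate medians.
Mean of replicates: (2.6488 + 2.3601 + 2.5946 + 2.1392 + 2.5792 + 2.5254) / 6 = 14.84730 / 6 = 2.47455
Sum of squared deviations: (+0.17425)² + (−0.11445)² + (+0.12005)² + (−0.33535)² + (+0.10465)² + (+0.05085)² = 0.18387
Variance = 0.18387 / 6 = 0.03065
SE* = √0.03065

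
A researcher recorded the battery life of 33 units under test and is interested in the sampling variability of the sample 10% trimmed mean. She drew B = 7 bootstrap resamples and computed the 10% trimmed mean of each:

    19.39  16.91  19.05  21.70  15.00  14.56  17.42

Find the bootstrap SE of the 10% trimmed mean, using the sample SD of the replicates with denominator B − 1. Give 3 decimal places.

SE* = 2.534

Bootstrap SE is the standard deviation of the 7 replicate 10% trimmed means.
Mean of replicates: (19.39 + 16.91 + 19.05 + 21.70 + 15.00 + 14.56 + 17.42) / 7 = 124.0300 / 7 = 17.7186
Sum of squared deviations: (+1.6714)² + (−0.8086)² + (+1.3314)² + (+3.9814)² + (−2.7186)² + (−3.1586)² + (−0.2986)² = 38.5283
Variance = 38.5283 / 6 = 6.4214
SE* = √6.4214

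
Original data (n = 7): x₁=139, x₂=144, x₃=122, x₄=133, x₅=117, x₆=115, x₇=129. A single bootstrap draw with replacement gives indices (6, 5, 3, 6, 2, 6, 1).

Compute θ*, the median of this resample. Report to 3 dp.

Resample values: 115, 117, 122, 115, 144, 115, 139.
Sorted: 115, 115, 115, 117, 122, 139, 144
Median = middle value = 117.000

θ* = 117.000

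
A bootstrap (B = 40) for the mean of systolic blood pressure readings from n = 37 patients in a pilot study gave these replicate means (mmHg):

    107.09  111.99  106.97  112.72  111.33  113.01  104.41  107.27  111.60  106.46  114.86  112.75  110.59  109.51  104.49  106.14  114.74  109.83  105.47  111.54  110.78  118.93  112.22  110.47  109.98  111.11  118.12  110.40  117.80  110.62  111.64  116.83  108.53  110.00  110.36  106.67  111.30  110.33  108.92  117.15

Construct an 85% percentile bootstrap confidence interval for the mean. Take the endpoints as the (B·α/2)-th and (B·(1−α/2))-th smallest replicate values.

Sorted replicates: 104.41, 104.49, 105.47, 106.14, 106.46, 106.67, 106.97, 107.09, 107.27, 108.53, 108.92, 109.51, 109.83, 109.98, 110.00, 110.33, 110.36, 110.40, 110.47, 110.59, 110.62, 110.78, 111.11, 111.30, 111.33, 111.54, 111.60, 111.64, 111.99, 112.22, 112.72, 112.75, 113.01, 114.74, 114.86, 116.83, 117.15, 117.80, 118.12, 118.93
α = 0.15; lower rank = 40 × 0.075 = 3; upper rank = 40 × 0.925 = 37.
The 3rd smallest replicate is 105.47; the 37th is 117.15.

(105.47, 117.15)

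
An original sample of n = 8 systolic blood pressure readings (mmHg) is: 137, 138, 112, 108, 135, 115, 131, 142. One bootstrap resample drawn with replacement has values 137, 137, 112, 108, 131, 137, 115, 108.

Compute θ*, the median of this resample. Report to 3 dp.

θ* = 123.000

Sorted: 108, 108, 112, 115, 131, 137, 137, 137
Median = average of the two middle values = 123.000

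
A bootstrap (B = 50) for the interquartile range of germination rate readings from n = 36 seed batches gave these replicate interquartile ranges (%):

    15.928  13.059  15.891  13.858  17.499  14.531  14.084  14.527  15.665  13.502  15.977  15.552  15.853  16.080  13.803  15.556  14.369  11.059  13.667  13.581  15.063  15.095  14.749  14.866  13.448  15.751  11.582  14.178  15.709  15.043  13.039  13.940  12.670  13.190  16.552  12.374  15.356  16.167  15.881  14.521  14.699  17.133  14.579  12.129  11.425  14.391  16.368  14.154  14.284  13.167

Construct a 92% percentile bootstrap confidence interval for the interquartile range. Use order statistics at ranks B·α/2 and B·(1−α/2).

Sorted replicates: 11.059, 11.425, 11.582, 12.129, 12.374, 12.670, 13.039, 13.059, 13.167, 13.190, 13.448, 13.502, 13.581, 13.667, 13.803, 13.858, 13.940, 14.084, 14.154, 14.178, 14.284, 14.369, 14.391, 14.521, 14.527, 14.531, 14.579, 14.699, 14.749, 14.866, 15.043, 15.063, 15.095, 15.356, 15.552, 15.556, 15.665, 15.709, 15.751, 15.853, 15.881, 15.891, 15.928, 15.977, 16.080, 16.167, 16.368, 16.552, 17.133, 17.499
α = 0.08; lower rank = 50 × 0.040 = 2; upper rank = 50 × 0.960 = 48.
The 2nd smallest replicate is 11.425; the 48th is 16.552.

(11.425, 16.552)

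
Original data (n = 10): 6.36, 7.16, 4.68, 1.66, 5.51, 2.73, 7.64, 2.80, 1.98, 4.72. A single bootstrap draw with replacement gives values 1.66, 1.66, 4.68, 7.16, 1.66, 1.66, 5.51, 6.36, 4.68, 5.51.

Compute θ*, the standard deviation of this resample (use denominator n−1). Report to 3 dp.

θ* = 2.184

Mean = 4.0540; sum of squared deviations = 42.9134
s² = 42.9134 / 9 = 4.7682
s = √4.7682 = 2.184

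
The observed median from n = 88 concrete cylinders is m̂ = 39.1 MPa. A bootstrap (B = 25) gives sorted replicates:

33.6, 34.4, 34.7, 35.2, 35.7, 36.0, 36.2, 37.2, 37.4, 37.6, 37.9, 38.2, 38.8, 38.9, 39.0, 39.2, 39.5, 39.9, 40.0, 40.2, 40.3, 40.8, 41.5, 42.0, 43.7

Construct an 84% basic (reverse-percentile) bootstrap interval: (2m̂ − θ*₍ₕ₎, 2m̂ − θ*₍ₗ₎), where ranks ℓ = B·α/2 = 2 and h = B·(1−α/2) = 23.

Percentile endpoints at ranks 2 and 23: θ*₍2₎ = 34.4, θ*₍23₎ = 41.5.
Basic interval reflects these around m̂:
  lower = 2 × 39.1 − 41.5 = 36.7
  upper = 2 × 39.1 − 34.4 = 43.8

(36.7, 43.8)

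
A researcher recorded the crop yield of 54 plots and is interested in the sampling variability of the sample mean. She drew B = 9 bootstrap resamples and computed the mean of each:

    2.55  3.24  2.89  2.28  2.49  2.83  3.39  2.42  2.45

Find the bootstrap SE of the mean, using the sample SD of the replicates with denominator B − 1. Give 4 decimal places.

Bootstrap SE is the standard deviation of the 9 replicate means.
Mean of replicates: (2.55 + 3.24 + 2.89 + 2.28 + 2.49 + 2.83 + 3.39 + 2.42 + 2.45) / 9 = 24.54000 / 9 = 2.72667
Sum of squared deviations: (−0.17667)² + (+0.51333)² + (+0.16333)² + (−0.44667)² + (−0.23667)² + (+0.10333)² + (+0.66333)² + (−0.30667)² + (−0.27667)² = 1.19820
Variance = 1.19820 / 8 = 0.14978
SE* = √0.14978

SE* = 0.3870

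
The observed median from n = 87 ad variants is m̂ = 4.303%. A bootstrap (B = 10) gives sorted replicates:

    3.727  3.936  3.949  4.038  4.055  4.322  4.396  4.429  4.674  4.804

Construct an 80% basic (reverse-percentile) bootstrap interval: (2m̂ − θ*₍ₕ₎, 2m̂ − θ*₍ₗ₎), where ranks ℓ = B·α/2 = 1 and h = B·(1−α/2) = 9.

Percentile endpoints at ranks 1 and 9: θ*₍1₎ = 3.727, θ*₍9₎ = 4.674.
Basic interval reflects these around m̂:
  lower = 2 × 4.303 − 4.674 = 3.932
  upper = 2 × 4.303 − 3.727 = 4.879

(3.932, 4.879)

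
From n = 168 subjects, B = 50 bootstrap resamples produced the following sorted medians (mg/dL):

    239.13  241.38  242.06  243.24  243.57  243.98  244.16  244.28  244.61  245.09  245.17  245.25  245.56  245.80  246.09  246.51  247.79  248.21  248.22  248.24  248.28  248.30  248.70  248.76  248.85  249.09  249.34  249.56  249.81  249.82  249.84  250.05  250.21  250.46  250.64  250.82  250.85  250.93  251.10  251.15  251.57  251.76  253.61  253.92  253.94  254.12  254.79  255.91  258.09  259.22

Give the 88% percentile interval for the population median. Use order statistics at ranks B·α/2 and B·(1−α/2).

α = 0.12; lower rank = 50 × 0.060 = 3; upper rank = 50 × 0.940 = 47.
The 3rd smallest replicate is 242.06; the 47th is 254.79.

(242.06, 254.79)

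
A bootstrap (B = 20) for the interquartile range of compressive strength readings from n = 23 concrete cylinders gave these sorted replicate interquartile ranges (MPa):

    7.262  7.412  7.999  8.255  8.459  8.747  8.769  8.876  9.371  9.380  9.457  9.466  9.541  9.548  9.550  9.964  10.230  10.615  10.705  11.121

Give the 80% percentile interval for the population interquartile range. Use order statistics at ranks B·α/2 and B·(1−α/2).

(7.412, 10.615)

α = 0.20; lower rank = 20 × 0.100 = 2; upper rank = 20 × 0.900 = 18.
The 2nd smallest replicate is 7.412; the 18th is 10.615.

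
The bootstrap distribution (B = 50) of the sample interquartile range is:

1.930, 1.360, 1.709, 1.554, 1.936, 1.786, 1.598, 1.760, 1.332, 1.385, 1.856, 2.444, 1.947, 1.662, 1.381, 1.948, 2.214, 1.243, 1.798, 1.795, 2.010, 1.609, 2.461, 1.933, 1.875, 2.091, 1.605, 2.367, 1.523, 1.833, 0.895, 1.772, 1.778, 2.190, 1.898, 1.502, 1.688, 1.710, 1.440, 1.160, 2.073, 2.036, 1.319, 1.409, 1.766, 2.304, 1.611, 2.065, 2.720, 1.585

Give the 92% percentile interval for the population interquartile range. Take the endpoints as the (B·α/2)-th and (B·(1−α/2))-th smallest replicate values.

Sorted replicates: 0.895, 1.160, 1.243, 1.319, 1.332, 1.360, 1.381, 1.385, 1.409, 1.440, 1.502, 1.523, 1.554, 1.585, 1.598, 1.605, 1.609, 1.611, 1.662, 1.688, 1.709, 1.710, 1.760, 1.766, 1.772, 1.778, 1.786, 1.795, 1.798, 1.833, 1.856, 1.875, 1.898, 1.930, 1.933, 1.936, 1.947, 1.948, 2.010, 2.036, 2.065, 2.073, 2.091, 2.190, 2.214, 2.304, 2.367, 2.444, 2.461, 2.720
α = 0.08; lower rank = 50 × 0.040 = 2; upper rank = 50 × 0.960 = 48.
The 2nd smallest replicate is 1.160; the 48th is 2.444.

(1.160, 2.444)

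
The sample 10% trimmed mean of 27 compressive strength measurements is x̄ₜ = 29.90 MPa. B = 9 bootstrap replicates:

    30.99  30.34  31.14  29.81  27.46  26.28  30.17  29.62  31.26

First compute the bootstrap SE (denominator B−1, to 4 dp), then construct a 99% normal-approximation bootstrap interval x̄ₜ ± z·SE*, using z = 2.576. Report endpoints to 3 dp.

Mean of replicates = 29.6744; sum of squared deviations = 23.5284; SE* = √(23.5284/8) = 1.7149
Margin = 2.576 × 1.7149 = 4.4176
Interval: 29.90 ± 4.4176

(25.482, 34.318)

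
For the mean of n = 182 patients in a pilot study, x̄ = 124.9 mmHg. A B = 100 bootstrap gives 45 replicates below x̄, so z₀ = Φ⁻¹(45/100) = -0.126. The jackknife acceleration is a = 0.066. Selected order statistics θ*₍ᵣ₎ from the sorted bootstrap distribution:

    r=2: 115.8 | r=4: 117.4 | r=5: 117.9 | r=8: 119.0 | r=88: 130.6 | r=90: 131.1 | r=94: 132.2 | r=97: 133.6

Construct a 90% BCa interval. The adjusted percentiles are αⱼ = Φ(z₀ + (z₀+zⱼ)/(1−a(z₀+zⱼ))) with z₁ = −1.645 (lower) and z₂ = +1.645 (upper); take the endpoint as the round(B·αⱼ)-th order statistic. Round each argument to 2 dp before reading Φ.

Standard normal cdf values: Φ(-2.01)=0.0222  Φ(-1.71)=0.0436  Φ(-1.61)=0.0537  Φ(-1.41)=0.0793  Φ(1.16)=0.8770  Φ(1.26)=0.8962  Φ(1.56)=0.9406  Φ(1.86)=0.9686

Lower: z₀ + z₁ = -0.126 + (-1.645) = -1.771; 1 − a(z₀+z₁) = 1 − (0.066)(-1.771) = 1.1169; argument = -0.126 + (-1.771)/1.1169 = -1.7117 → -1.71.
α₁ = Φ(-1.71) = 0.0436; rank = round(100 × 0.0436) = 4; θ*₍4₎ = 117.4.
Upper: z₀ + z₂ = 1.519; 1 − a(z₀+z₂) = 0.8997; argument = 1.5623 → 1.56; α₂ = 0.9406; rank = 94; θ*₍94₎ = 132.2.

(117.4, 132.2)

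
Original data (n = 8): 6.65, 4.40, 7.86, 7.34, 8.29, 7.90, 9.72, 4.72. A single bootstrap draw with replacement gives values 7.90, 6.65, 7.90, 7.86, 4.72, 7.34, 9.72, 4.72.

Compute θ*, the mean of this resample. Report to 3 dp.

Mean = (7.90 + 6.65 + 7.90 + 7.86 + 4.72 + 7.34 + 9.72 + 4.72) / 8 = 56.810 / 8 = 7.101

θ* = 7.101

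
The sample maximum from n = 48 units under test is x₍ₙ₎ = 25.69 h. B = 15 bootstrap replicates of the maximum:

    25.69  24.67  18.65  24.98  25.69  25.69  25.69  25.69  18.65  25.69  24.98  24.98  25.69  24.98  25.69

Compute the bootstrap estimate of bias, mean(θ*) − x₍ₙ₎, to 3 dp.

bias = −1.196

mean(θ*) = (25.69 + 24.67 + 18.65 + 24.98 + 25.69 + 25.69 + 25.69 + 25.69 + 18.65 + 25.69 + 24.98 + 24.98 + 25.69 + 24.98 + 25.69) / 15 = 24.4940
bias = 24.4940 − 25.69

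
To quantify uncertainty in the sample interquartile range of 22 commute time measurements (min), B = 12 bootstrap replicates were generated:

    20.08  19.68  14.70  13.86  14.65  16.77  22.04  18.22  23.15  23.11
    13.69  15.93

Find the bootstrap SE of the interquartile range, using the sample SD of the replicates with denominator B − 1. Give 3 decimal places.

Bootstrap SE is the standard deviation of the 12 replicate interquartile ranges.
Mean of replicates: (20.08 + 19.68 + 14.70 + 13.86 + 14.65 + 16.77 + 22.04 + 18.22 + 23.15 + 23.11 + 13.69 + 15.93) / 12 = 215.8800 / 12 = 17.9900
Sum of squared deviations: (+2.0900)² + (+1.6900)² + (−3.2900)² + (−4.1300)² + (−3.3400)² + (−1.2200)² + (+4.0500)² + (+0.2300)² + (+5.1600)² + (+5.1200)² + (−4.3000)² + (−2.0600)² = 139.7782
Variance = 139.7782 / 11 = 12.7071
SE* = √12.7071

SE* = 3.565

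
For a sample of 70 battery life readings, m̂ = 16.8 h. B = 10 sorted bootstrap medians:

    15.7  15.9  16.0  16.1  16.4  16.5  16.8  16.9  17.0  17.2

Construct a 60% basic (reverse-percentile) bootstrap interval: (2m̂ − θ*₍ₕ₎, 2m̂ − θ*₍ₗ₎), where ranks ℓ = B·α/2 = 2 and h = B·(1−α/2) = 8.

Percentile endpoints at ranks 2 and 8: θ*₍2₎ = 15.9, θ*₍8₎ = 16.9.
Basic interval reflects these around m̂:
  lower = 2 × 16.8 − 16.9 = 16.7
  upper = 2 × 16.8 − 15.9 = 17.7

(16.7, 17.7)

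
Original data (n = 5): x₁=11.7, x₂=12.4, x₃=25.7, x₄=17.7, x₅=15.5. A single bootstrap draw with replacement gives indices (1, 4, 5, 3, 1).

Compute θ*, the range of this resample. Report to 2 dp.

θ* = 14.00

Resample values: 11.7, 17.7, 15.5, 25.7, 11.7.
Range = 25.7 − 11.7 = 14.00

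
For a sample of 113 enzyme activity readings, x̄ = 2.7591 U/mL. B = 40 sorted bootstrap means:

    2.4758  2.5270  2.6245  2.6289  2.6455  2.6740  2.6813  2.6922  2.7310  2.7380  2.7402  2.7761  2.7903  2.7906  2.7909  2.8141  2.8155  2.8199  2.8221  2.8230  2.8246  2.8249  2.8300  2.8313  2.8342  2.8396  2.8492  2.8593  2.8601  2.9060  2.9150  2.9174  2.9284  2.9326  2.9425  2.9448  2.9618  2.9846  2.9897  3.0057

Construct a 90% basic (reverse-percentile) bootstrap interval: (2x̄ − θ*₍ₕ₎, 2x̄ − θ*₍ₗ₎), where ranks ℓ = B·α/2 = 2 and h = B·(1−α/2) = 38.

Percentile endpoints at ranks 2 and 38: θ*₍2₎ = 2.5270, θ*₍38₎ = 2.9846.
Basic interval reflects these around x̄:
  lower = 2 × 2.7591 − 2.9846 = 2.5336
  upper = 2 × 2.7591 − 2.5270 = 2.9912

(2.5336, 2.9912)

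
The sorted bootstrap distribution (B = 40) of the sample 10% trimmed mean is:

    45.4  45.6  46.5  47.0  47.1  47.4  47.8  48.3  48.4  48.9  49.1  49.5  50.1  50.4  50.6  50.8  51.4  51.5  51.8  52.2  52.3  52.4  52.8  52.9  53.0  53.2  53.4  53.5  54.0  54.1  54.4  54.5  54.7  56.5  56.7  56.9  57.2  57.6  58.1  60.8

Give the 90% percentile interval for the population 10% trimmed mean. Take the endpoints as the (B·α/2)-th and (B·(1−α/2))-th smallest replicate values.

(45.6, 57.6)

α = 0.10; lower rank = 40 × 0.050 = 2; upper rank = 40 × 0.950 = 38.
The 2nd smallest replicate is 45.6; the 38th is 57.6.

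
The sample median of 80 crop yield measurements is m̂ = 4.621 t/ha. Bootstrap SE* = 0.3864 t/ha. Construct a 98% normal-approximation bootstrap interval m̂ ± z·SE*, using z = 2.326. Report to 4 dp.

(3.7222, 5.5198)

Margin = 2.326 × 0.3864 = 0.89877
Interval: 4.621 ± 0.89877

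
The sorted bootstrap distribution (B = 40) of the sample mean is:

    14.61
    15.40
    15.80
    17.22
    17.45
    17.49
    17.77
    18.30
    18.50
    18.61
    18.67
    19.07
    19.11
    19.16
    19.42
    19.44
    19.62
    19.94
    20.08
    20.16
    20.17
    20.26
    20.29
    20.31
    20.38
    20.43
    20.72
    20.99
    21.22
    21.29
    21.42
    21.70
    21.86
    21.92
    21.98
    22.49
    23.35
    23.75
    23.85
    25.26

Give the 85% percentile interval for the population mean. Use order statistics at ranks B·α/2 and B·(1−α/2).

(15.80, 23.35)

α = 0.15; lower rank = 40 × 0.075 = 3; upper rank = 40 × 0.925 = 37.
The 3rd smallest replicate is 15.80; the 37th is 23.35.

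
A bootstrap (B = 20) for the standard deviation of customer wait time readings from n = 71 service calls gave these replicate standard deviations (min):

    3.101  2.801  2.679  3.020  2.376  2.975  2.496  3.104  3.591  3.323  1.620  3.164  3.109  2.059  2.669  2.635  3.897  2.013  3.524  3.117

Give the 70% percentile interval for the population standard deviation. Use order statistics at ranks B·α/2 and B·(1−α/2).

(2.059, 3.323)

Sorted replicates: 1.620, 2.013, 2.059, 2.376, 2.496, 2.635, 2.669, 2.679, 2.801, 2.975, 3.020, 3.101, 3.104, 3.109, 3.117, 3.164, 3.323, 3.524, 3.591, 3.897
α = 0.30; lower rank = 20 × 0.150 = 3; upper rank = 20 × 0.850 = 17.
The 3rd smallest replicate is 2.059; the 17th is 3.323.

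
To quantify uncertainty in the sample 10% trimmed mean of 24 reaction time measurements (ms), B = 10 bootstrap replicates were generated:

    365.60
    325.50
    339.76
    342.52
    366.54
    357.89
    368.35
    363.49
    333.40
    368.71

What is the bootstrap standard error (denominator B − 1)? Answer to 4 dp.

Bootstrap SE is the standard deviation of the 10 replicate 10% trimmed means.
Mean of replicates: (365.60 + 325.50 + 339.76 + 342.52 + 366.54 + 357.89 + 368.35 + 363.49 + 333.40 + 368.71) / 10 = 3531.76000 / 10 = 353.17600
Sum of squared deviations: (+12.42400)² + (−27.67600)² + (−13.41600)² + (−10.65600)² + (+13.36400)² + (+4.71400)² + (+15.17400)² + (+10.31400)² + (−19.77600)² + (+15.53400)² = 2383.69864
Variance = 2383.69864 / 9 = 264.85540
SE* = √264.85540

SE* = 16.2744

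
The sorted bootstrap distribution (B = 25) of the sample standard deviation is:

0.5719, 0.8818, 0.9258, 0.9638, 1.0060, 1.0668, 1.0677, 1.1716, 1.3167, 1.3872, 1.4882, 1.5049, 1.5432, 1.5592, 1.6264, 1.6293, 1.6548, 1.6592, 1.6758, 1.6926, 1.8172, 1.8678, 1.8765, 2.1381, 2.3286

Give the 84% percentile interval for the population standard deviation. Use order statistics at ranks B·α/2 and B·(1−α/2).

α = 0.16; lower rank = 25 × 0.080 = 2; upper rank = 25 × 0.920 = 23.
The 2nd smallest replicate is 0.8818; the 23rd is 1.8765.

(0.8818, 1.8765)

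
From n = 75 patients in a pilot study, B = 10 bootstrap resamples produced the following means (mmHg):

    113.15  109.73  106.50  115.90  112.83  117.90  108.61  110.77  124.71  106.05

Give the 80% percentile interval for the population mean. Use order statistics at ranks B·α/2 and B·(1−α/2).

(106.05, 117.90)

Sorted replicates: 106.05, 106.50, 108.61, 109.73, 110.77, 112.83, 113.15, 115.90, 117.90, 124.71
α = 0.20; lower rank = 10 × 0.100 = 1; upper rank = 10 × 0.900 = 9.
The 1st smallest replicate is 106.05; the 9th is 117.90.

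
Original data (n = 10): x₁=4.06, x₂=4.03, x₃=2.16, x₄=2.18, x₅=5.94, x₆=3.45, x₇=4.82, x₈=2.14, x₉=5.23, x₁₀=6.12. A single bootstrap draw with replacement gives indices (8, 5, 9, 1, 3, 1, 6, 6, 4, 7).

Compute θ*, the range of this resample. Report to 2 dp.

Resample values: 2.14, 5.94, 5.23, 4.06, 2.16, 4.06, 3.45, 3.45, 2.18, 4.82.
Range = 5.94 − 2.14 = 3.80

θ* = 3.80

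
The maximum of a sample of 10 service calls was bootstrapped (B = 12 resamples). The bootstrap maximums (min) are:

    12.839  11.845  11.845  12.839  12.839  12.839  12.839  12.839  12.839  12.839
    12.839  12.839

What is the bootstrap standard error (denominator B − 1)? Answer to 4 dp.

Bootstrap SE is the standard deviation of the 12 replicate maximums.
Mean of replicates: (12.839 + 11.845 + 11.845 + 12.839 + 12.839 + 12.839 + 12.839 + 12.839 + 12.839 + 12.839 + 12.839 + 12.839) / 12 = 152.08000 / 12 = 12.67333
Sum of squared deviations: (+0.16567)² + (−0.82833)² + (−0.82833)² + (+0.16567)² + (+0.16567)² + (+0.16567)² + (+0.16567)² + (+0.16567)² + (+0.16567)² + (+0.16567)² + (+0.16567)² + (+0.16567)² = 1.64673
Variance = 1.64673 / 11 = 0.14970
SE* = √0.14970

SE* = 0.3869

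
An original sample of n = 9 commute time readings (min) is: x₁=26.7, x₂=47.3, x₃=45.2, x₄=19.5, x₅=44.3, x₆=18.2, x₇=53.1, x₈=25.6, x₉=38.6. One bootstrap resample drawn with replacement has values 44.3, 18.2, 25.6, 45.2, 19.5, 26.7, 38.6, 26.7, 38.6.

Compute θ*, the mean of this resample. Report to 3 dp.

θ* = 31.489

Mean = (44.3 + 18.2 + 25.6 + 45.2 + 19.5 + 26.7 + 38.6 + 26.7 + 38.6) / 9 = 283.40 / 9 = 31.489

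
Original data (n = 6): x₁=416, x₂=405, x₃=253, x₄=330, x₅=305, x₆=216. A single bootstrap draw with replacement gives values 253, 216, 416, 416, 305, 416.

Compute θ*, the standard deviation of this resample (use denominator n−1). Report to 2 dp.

Mean = 337.0000; sum of squared deviations = 41444.0000
s² = 41444.0000 / 5 = 8288.8000
s = √8288.8000 = 91.04

θ* = 91.04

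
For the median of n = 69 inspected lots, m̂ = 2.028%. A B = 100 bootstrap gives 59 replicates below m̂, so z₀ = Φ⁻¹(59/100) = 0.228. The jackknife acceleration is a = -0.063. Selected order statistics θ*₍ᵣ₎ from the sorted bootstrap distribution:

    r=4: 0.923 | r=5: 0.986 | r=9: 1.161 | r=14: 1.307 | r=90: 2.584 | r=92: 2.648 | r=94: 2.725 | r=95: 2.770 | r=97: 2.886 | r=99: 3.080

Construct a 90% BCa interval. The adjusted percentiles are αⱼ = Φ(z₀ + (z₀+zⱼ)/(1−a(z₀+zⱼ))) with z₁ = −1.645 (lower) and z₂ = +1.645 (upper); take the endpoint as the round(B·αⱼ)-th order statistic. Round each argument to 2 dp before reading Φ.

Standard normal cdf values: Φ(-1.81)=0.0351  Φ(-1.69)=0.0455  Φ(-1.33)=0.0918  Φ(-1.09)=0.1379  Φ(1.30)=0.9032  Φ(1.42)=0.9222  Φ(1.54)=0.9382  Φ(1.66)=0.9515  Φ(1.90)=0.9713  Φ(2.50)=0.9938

(1.161, 2.886)

Lower: z₀ + z₁ = 0.228 + (-1.645) = -1.417; 1 − a(z₀+z₁) = 1 − (-0.063)(-1.417) = 0.9107; argument = 0.228 + (-1.417)/0.9107 = -1.3279 → -1.33.
α₁ = Φ(-1.33) = 0.0918; rank = round(100 × 0.0918) = 9; θ*₍9₎ = 1.161.
Upper: z₀ + z₂ = 1.873; 1 − a(z₀+z₂) = 1.1180; argument = 1.9033 → 1.90; α₂ = 0.9713; rank = 97; θ*₍97₎ = 2.886.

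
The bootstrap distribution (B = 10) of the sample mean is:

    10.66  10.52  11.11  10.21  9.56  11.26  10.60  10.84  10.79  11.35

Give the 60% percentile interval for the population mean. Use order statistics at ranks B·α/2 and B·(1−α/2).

(10.21, 11.11)

Sorted replicates: 9.56, 10.21, 10.52, 10.60, 10.66, 10.79, 10.84, 11.11, 11.26, 11.35
α = 0.40; lower rank = 10 × 0.200 = 2; upper rank = 10 × 0.800 = 8.
The 2nd smallest replicate is 10.21; the 8th is 11.11.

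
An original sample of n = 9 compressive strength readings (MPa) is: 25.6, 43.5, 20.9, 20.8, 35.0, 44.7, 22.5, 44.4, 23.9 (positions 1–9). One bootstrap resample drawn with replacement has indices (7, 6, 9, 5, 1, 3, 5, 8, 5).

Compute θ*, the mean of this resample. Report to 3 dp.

θ* = 31.889

Resample values: 22.5, 44.7, 23.9, 35.0, 25.6, 20.9, 35.0, 44.4, 35.0.
Mean = (22.5 + 44.7 + 23.9 + 35.0 + 25.6 + 20.9 + 35.0 + 44.4 + 35.0) / 9 = 287.00 / 9 = 31.889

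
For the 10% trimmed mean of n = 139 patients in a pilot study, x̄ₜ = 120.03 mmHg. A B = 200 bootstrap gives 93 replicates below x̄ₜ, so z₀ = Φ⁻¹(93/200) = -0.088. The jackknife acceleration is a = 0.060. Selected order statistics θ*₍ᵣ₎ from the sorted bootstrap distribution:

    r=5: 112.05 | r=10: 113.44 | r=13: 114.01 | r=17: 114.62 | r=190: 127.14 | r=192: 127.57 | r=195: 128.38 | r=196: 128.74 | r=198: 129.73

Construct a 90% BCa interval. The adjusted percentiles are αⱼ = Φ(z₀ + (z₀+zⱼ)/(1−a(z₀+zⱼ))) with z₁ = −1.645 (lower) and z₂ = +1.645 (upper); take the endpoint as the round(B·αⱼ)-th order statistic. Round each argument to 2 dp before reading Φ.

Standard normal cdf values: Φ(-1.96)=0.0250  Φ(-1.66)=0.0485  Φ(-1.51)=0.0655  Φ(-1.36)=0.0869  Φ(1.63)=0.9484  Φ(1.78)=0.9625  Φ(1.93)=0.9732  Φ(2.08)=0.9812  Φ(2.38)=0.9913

Lower: z₀ + z₁ = -0.088 + (-1.645) = -1.733; 1 − a(z₀+z₁) = 1 − (0.060)(-1.733) = 1.1040; argument = -0.088 + (-1.733)/1.1040 = -1.6578 → -1.66.
α₁ = Φ(-1.66) = 0.0485; rank = round(200 × 0.0485) = 10; θ*₍10₎ = 113.44.
Upper: z₀ + z₂ = 1.557; 1 − a(z₀+z₂) = 0.9066; argument = 1.6294 → 1.63; α₂ = 0.9484; rank = 190; θ*₍190₎ = 127.14.

(113.44, 127.14)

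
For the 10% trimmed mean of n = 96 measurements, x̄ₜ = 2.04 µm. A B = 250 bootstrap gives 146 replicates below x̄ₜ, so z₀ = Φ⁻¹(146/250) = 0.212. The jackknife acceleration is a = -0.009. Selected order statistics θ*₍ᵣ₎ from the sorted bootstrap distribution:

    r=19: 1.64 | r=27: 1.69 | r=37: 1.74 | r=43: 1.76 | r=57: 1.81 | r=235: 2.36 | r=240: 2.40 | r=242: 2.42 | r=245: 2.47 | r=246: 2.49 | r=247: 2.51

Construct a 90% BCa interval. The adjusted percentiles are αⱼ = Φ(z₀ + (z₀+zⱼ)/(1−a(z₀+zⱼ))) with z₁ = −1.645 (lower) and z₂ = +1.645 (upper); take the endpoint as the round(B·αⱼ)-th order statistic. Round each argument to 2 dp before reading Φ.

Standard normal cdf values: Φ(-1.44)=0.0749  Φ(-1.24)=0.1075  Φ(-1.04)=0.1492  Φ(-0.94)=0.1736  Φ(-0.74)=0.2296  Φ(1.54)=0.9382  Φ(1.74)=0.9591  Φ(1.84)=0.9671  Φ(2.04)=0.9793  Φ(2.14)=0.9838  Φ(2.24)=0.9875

(1.69, 2.47)

Lower: z₀ + z₁ = 0.212 + (-1.645) = -1.433; 1 − a(z₀+z₁) = 1 − (-0.009)(-1.433) = 0.9871; argument = 0.212 + (-1.433)/0.9871 = -1.2397 → -1.24.
α₁ = Φ(-1.24) = 0.1075; rank = round(250 × 0.1075) = 27; θ*₍27₎ = 1.69.
Upper: z₀ + z₂ = 1.857; 1 − a(z₀+z₂) = 1.0167; argument = 2.0385 → 2.04; α₂ = 0.9793; rank = 245; θ*₍245₎ = 2.47.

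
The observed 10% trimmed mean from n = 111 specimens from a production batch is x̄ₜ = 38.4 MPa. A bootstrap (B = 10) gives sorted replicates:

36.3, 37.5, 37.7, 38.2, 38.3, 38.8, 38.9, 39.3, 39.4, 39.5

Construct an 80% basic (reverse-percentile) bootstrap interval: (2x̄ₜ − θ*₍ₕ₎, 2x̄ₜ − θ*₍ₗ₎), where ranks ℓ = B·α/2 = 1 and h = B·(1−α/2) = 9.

Percentile endpoints at ranks 1 and 9: θ*₍1₎ = 36.3, θ*₍9₎ = 39.4.
Basic interval reflects these around x̄ₜ:
  lower = 2 × 38.4 − 39.4 = 37.4
  upper = 2 × 38.4 − 36.3 = 40.5

(37.4, 40.5)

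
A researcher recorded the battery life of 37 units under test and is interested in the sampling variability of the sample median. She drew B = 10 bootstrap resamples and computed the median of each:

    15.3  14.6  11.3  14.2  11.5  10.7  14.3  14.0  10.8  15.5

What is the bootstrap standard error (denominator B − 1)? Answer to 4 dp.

SE* = 1.9153

Bootstrap SE is the standard deviation of the 10 replicate medians.
Mean of replicates: (15.3 + 14.6 + 11.3 + 14.2 + 11.5 + 10.7 + 14.3 + 14.0 + 10.8 + 15.5) / 10 = 132.20000 / 10 = 13.22000
Sum of squared deviations: (+2.08000)² + (+1.38000)² + (−1.92000)² + (+0.98000)² + (−1.72000)² + (−2.52000)² + (+1.08000)² + (+0.78000)² + (−2.42000)² + (+2.28000)² = 33.01600
Variance = 33.01600 / 9 = 3.66844
SE* = √3.66844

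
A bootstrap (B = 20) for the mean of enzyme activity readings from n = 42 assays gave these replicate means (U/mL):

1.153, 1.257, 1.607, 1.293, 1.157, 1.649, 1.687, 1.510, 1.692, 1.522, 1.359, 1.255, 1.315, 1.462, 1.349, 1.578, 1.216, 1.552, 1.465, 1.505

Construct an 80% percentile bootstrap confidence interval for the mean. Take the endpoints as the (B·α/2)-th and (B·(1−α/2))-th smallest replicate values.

(1.157, 1.649)

Sorted replicates: 1.153, 1.157, 1.216, 1.255, 1.257, 1.293, 1.315, 1.349, 1.359, 1.462, 1.465, 1.505, 1.510, 1.522, 1.552, 1.578, 1.607, 1.649, 1.687, 1.692
α = 0.20; lower rank = 20 × 0.100 = 2; upper rank = 20 × 0.900 = 18.
The 2nd smallest replicate is 1.157; the 18th is 1.649.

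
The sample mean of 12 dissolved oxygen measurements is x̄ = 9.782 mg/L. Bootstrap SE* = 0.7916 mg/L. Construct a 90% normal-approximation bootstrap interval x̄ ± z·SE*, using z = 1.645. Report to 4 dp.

Margin = 1.645 × 0.7916 = 1.30218
Interval: 9.782 ± 1.30218

(8.4798, 11.0842)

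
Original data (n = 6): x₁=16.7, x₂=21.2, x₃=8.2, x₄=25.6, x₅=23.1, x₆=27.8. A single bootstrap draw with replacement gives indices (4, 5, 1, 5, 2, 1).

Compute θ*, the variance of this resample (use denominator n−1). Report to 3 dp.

Resample values: 25.6, 23.1, 16.7, 23.1, 21.2, 16.7.
Mean = 21.0667; sum of squared deviations = 66.9733
s² = 66.9733 / 5 = 13.3947

θ* = 13.395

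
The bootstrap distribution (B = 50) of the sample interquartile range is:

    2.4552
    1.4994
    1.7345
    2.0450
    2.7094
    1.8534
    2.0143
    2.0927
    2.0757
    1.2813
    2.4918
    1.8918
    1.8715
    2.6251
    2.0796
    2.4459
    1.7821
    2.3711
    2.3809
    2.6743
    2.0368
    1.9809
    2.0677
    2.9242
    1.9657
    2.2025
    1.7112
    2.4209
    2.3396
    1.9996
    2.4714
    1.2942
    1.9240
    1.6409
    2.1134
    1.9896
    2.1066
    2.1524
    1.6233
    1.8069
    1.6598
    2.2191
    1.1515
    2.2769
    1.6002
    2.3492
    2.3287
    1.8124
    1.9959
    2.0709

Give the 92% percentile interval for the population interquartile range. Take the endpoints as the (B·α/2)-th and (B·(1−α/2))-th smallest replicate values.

Sorted replicates: 1.1515, 1.2813, 1.2942, 1.4994, 1.6002, 1.6233, 1.6409, 1.6598, 1.7112, 1.7345, 1.7821, 1.8069, 1.8124, 1.8534, 1.8715, 1.8918, 1.9240, 1.9657, 1.9809, 1.9896, 1.9959, 1.9996, 2.0143, 2.0368, 2.0450, 2.0677, 2.0709, 2.0757, 2.0796, 2.0927, 2.1066, 2.1134, 2.1524, 2.2025, 2.2191, 2.2769, 2.3287, 2.3396, 2.3492, 2.3711, 2.3809, 2.4209, 2.4459, 2.4552, 2.4714, 2.4918, 2.6251, 2.6743, 2.7094, 2.9242
α = 0.08; lower rank = 50 × 0.040 = 2; upper rank = 50 × 0.960 = 48.
The 2nd smallest replicate is 1.2813; the 48th is 2.6743.

(1.2813, 2.6743)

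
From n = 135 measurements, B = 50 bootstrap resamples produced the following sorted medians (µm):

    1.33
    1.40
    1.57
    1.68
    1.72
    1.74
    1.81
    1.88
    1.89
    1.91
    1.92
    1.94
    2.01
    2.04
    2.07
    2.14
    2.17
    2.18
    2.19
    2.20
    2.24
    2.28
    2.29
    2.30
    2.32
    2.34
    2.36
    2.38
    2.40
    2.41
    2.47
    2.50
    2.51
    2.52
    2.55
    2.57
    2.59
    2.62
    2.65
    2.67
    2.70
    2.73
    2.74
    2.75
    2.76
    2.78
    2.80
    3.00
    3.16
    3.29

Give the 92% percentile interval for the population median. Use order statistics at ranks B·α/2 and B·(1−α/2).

α = 0.08; lower rank = 50 × 0.040 = 2; upper rank = 50 × 0.960 = 48.
The 2nd smallest replicate is 1.40; the 48th is 3.00.

(1.40, 3.00)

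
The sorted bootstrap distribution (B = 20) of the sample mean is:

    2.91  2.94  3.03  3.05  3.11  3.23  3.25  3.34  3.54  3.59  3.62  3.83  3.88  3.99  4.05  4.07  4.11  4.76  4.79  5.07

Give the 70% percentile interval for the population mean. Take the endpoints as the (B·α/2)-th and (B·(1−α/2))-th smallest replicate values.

(3.03, 4.11)

α = 0.30; lower rank = 20 × 0.150 = 3; upper rank = 20 × 0.850 = 17.
The 3rd smallest replicate is 3.03; the 17th is 4.11.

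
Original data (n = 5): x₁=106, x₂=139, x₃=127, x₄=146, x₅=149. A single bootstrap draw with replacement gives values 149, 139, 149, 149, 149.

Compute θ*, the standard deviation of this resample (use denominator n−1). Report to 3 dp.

Mean = 147.0000; sum of squared deviations = 80.0000
s² = 80.0000 / 4 = 20.0000
s = √20.0000 = 4.472

θ* = 4.472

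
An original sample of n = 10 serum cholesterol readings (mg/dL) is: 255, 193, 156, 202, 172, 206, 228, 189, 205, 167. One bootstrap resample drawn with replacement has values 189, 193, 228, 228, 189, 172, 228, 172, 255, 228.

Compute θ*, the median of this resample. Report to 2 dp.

θ* = 210.50

Sorted: 172, 172, 189, 189, 193, 228, 228, 228, 228, 255
Median = average of the two middle values = 210.50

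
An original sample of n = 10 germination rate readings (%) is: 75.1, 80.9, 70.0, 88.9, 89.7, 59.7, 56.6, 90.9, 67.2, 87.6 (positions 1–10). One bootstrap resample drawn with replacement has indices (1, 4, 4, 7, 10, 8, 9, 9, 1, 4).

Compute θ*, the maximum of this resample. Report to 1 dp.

Resample values: 75.1, 88.9, 88.9, 56.6, 87.6, 90.9, 67.2, 67.2, 75.1, 88.9.
Maximum = 90.9

θ* = 90.9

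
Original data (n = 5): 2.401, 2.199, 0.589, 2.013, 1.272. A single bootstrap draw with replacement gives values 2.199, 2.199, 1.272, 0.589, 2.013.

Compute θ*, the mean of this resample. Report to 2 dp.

Mean = (2.199 + 2.199 + 1.272 + 0.589 + 2.013) / 5 = 8.2720 / 5 = 1.65

θ* = 1.65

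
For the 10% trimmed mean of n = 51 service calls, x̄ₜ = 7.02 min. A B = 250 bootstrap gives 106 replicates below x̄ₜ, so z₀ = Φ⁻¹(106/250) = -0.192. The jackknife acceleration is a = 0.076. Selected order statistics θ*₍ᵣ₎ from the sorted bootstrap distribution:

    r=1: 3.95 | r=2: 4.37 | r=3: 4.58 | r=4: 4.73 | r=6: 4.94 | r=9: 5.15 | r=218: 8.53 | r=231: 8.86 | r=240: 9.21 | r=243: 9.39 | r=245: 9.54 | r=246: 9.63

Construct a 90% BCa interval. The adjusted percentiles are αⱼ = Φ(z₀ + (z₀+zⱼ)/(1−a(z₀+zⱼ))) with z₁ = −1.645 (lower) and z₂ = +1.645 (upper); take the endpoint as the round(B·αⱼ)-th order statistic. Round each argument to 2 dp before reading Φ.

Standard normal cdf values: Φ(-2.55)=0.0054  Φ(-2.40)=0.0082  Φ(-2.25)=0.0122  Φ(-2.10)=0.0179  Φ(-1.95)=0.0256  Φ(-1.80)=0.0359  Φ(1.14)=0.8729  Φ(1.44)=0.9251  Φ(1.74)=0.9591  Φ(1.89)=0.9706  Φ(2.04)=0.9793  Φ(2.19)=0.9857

Lower: z₀ + z₁ = -0.192 + (-1.645) = -1.837; 1 − a(z₀+z₁) = 1 − (0.076)(-1.837) = 1.1396; argument = -0.192 + (-1.837)/1.1396 = -1.8040 → -1.80.
α₁ = Φ(-1.80) = 0.0359; rank = round(250 × 0.0359) = 9; θ*₍9₎ = 5.15.
Upper: z₀ + z₂ = 1.453; 1 − a(z₀+z₂) = 0.8896; argument = 1.4414 → 1.44; α₂ = 0.9251; rank = 231; θ*₍231₎ = 8.86.

(5.15, 8.86)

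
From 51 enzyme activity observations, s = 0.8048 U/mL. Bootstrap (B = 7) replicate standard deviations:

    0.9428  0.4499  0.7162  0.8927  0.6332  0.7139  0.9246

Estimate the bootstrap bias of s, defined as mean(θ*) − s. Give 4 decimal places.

mean(θ*) = (0.9428 + 0.4499 + 0.7162 + 0.8927 + 0.6332 + 0.7139 + 0.9246) / 7 = 0.75333
bias = 0.75333 − 0.8048

bias = −0.0515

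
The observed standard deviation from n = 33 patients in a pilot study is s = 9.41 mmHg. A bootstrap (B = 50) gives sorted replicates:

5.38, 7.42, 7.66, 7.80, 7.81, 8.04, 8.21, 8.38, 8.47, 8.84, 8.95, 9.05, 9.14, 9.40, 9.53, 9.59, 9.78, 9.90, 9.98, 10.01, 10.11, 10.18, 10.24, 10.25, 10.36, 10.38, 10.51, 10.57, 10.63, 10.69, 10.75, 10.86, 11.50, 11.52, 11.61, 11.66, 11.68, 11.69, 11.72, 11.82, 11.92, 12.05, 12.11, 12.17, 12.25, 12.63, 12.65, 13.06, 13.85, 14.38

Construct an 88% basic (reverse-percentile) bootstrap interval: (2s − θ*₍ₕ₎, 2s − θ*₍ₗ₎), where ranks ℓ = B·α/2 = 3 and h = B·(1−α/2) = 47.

Percentile endpoints at ranks 3 and 47: θ*₍3₎ = 7.66, θ*₍47₎ = 12.65.
Basic interval reflects these around s:
  lower = 2 × 9.41 − 12.65 = 6.17
  upper = 2 × 9.41 − 7.66 = 11.16

(6.17, 11.16)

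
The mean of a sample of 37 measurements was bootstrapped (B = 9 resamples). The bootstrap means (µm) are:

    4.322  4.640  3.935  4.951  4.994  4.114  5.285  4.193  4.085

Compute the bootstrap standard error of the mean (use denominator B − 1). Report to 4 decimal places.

SE* = 0.4808

Bootstrap SE is the standard deviation of the 9 replicate means.
Mean of replicates: (4.322 + 4.640 + 3.935 + 4.951 + 4.994 + 4.114 + 5.285 + 4.193 + 4.085) / 9 = 40.51900 / 9 = 4.50211
Sum of squared deviations: (−0.18011)² + (+0.13789)² + (−0.56711)² + (+0.44889)² + (+0.49189)² + (−0.38811)² + (+0.78289)² + (−0.30911)² + (−0.41711)² = 1.84960
Variance = 1.84960 / 8 = 0.23120
SE* = √0.23120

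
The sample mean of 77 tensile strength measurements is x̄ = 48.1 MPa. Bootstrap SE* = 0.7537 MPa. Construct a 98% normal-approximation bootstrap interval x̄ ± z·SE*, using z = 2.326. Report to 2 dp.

Margin = 2.326 × 0.7537 = 1.753
Interval: 48.1 ± 1.753

(46.35, 49.85)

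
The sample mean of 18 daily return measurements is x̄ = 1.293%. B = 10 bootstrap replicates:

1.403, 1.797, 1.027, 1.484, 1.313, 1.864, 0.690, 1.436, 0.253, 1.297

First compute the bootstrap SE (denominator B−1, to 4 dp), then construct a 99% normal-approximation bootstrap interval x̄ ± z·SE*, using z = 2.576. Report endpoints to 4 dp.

(0.0333, 2.5527)

Mean of replicates = 1.2564; sum of squared deviations = 2.1521; SE* = √(2.1521/9) = 0.4890
Margin = 2.576 × 0.4890 = 1.25966
Interval: 1.293 ± 1.25966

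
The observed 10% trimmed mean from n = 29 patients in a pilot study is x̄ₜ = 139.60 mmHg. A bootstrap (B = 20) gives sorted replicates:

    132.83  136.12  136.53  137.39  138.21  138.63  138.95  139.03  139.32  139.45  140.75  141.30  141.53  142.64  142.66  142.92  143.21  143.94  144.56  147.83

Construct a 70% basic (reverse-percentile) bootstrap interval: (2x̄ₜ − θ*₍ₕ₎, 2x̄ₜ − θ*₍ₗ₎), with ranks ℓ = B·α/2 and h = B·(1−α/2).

Percentile endpoints at ranks 3 and 17: θ*₍3₎ = 136.53, θ*₍17₎ = 143.21.
Basic interval reflects these around x̄ₜ:
  lower = 2 × 139.60 − 143.21 = 135.99
  upper = 2 × 139.60 − 136.53 = 142.67

(135.99, 142.67)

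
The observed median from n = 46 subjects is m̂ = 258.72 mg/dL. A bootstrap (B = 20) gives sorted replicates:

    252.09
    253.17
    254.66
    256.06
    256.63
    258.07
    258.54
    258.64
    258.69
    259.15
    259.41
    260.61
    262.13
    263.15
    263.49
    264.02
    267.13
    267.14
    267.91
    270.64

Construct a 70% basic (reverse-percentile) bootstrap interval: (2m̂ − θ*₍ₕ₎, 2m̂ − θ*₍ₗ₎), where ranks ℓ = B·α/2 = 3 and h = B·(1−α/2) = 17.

Percentile endpoints at ranks 3 and 17: θ*₍3₎ = 254.66, θ*₍17₎ = 267.13.
Basic interval reflects these around m̂:
  lower = 2 × 258.72 − 267.13 = 250.31
  upper = 2 × 258.72 − 254.66 = 262.78

(250.31, 262.78)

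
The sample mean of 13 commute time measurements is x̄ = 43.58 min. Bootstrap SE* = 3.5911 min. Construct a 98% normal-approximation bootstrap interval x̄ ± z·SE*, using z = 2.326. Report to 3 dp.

Margin = 2.326 × 3.5911 = 8.3529
Interval: 43.58 ± 8.3529

(35.227, 51.933)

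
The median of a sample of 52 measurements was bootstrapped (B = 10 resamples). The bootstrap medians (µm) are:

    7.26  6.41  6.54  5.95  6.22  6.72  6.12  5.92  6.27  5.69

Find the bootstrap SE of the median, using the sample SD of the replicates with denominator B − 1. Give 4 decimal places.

Bootstrap SE is the standard deviation of the 10 replicate medians.
Mean of replicates: (7.26 + 6.41 + 6.54 + 5.95 + 6.22 + 6.72 + 6.12 + 5.92 + 6.27 + 5.69) / 10 = 63.10000 / 10 = 6.31000
Sum of squared deviations: (+0.95000)² + (+0.10000)² + (+0.23000)² + (−0.36000)² + (−0.09000)² + (+0.41000)² + (−0.19000)² + (−0.39000)² + (−0.04000)² + (−0.62000)² = 1.84540
Variance = 1.84540 / 9 = 0.20504
SE* = √0.20504

SE* = 0.4528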